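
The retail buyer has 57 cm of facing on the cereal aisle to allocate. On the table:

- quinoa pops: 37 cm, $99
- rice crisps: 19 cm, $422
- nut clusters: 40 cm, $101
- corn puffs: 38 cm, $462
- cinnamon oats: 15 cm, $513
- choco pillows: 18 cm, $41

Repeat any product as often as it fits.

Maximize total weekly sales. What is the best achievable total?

1539

Taking 3×cinnamon oats: 45 cm used, 1539 in weekly sales.
That's the maximum — no swap from here does better than 1539.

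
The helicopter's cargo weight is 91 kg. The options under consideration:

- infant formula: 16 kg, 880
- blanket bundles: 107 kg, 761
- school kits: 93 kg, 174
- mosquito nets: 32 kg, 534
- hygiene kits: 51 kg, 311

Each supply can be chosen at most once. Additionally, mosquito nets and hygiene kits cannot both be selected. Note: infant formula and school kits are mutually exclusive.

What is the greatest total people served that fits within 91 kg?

By people served per kg: infant formula 55.00, mosquito nets 16.69, blanket bundles 7.11 lead.
Best packing: infant formula + mosquito nets — 48 kg, 1414 total.
The spare 43 kg is too small for any remaining supply, and no feasible exchange beats 1414.

1414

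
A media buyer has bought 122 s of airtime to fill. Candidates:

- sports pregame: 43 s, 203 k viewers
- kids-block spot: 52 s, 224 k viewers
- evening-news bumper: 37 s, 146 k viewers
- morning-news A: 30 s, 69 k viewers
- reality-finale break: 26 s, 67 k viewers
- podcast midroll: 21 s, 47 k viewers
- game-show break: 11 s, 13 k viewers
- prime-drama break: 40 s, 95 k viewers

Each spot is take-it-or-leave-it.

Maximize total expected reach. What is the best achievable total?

Sports pregame + kids-block spot + reality-finale break uses 121 of the 122 s and totals 494.
That's the maximum — no swap from here does better than 494.

494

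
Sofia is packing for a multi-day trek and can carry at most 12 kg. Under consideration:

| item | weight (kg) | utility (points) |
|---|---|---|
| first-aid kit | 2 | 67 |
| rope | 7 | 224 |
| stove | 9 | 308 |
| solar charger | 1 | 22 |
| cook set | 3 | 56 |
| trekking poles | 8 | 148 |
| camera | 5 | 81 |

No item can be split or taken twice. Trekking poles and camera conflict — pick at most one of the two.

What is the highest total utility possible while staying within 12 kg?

397

By utility per kg: stove 34.22, first-aid kit 33.50, rope 32.00, solar charger 22.00 lead.
Taking first-aid kit + stove + solar charger: 12 kg used, 397 in utility.
Next best is first-aid kit + stove at 375 (11 kg) — short by 22.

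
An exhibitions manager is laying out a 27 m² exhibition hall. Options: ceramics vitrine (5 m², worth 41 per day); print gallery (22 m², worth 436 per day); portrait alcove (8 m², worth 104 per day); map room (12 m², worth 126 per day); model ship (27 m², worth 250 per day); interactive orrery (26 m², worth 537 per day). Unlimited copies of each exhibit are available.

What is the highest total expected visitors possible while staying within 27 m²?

537

Best packing: interactive orrery — 26 m², 537 total.
Nothing else within 27 m² beats 537.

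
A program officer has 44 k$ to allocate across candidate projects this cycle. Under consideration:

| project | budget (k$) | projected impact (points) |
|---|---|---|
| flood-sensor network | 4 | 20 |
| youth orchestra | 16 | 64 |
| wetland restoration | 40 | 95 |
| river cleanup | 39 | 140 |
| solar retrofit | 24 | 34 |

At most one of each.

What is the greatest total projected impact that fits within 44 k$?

160

A density-first pass picks flood-sensor network + youth orchestra + solar retrofit — 118 at 44 k$.
Replace youth orchestra and solar retrofit with river cleanup: the trade gains 42 net, giving 160 at 43 k$.
That's the maximum — no swap from here does better than 160.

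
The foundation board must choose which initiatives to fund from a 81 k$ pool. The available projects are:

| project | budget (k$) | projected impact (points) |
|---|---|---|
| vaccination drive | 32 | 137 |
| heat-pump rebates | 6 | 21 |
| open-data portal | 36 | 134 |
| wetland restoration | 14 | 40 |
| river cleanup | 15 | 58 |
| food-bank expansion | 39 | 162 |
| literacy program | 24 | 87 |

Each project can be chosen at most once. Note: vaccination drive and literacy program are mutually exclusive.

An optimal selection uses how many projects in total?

The maximum projected impact within 81 k$ is 320.
For example vaccination drive + heat-pump rebates + food-bank expansion achieves it, using 77 k$.
All optima have 3 projects.

3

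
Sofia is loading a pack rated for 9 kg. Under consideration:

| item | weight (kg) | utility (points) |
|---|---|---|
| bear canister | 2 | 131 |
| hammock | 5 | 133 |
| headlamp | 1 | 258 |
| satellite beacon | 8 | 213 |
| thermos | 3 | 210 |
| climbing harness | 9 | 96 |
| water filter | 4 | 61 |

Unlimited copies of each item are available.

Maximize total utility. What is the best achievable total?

2322

By utility per kg: headlamp 258.00, thermos 70.00, bear canister 65.50, satellite beacon 26.62 lead.
Best packing: 9×headlamp — 9 kg, 2322 total.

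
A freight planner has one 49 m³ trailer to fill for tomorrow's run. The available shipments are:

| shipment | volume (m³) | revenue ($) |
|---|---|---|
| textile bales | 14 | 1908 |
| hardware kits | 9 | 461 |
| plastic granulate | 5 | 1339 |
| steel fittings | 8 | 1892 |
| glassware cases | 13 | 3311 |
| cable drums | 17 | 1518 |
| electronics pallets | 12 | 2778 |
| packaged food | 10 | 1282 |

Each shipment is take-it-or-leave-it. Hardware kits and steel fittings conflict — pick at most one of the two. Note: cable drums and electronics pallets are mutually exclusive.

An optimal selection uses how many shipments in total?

5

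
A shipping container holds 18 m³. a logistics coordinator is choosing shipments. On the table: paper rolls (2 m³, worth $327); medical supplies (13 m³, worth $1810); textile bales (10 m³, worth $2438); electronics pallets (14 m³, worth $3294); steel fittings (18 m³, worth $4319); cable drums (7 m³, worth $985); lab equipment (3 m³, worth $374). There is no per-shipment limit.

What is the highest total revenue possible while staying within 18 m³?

Density check — textile bales 243.80, steel fittings 239.94, electronics pallets 235.29 are the best per m³.
Greedy by ratio would take 4×paper rolls + textile bales: 18 m³ used, total 3746.
The 18 m³ tied up in 4×paper rolls and textile bales is better spent on steel fittings — total rises to 4319 (18 m³).
No other feasible combination exceeds 4319.

4319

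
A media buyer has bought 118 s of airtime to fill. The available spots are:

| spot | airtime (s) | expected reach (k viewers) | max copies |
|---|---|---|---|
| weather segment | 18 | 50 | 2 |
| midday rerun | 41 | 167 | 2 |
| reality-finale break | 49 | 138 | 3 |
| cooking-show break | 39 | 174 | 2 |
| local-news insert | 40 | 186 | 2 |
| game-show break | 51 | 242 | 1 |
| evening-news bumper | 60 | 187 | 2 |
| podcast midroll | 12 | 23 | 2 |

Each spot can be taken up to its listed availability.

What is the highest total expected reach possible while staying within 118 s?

534

A density-first pass picks weather segment + local-news insert + game-show break — 478 at 109 s.
Dropping weather segment and game-show break frees 69 s; slotting in 2×cooking-show break (78 s) lifts the total to 534 at 118 s.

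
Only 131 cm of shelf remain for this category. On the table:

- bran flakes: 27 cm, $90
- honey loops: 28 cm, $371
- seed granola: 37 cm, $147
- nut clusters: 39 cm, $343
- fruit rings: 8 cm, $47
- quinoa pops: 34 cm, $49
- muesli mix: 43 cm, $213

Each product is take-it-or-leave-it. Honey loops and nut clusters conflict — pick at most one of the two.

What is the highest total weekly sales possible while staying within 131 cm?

778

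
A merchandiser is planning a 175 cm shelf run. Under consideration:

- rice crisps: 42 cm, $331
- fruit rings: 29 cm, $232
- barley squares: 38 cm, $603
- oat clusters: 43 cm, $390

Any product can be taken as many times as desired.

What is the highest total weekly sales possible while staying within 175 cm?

Taking 4×barley squares: 152 cm used, 2412 in weekly sales.
Nothing else within 175 cm beats 2412.

2412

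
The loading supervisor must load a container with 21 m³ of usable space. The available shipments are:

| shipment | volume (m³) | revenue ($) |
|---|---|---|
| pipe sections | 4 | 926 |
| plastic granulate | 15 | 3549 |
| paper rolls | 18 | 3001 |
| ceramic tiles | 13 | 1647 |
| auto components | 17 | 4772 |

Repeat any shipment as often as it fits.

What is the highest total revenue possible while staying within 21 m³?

5698

Best packing: pipe sections + auto components — 21 m³, 5698 total.
No other feasible combination exceeds 5698.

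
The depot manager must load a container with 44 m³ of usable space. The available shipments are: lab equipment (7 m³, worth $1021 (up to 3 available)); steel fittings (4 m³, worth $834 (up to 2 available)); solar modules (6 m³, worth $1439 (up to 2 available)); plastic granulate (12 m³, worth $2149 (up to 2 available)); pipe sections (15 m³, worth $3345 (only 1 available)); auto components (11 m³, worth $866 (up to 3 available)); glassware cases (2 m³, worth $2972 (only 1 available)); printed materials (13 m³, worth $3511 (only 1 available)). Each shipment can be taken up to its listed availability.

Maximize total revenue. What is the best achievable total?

12935

Density check — glassware cases 1486.00, printed materials 270.08, solar modules 239.83, pipe sections 223.00 are the best per m³.
The ratio heuristic lands on 2×solar modules + pipe sections + glassware cases + printed materials (12706) but leaves 2 m³ idle.
The 6 m³ tied up in solar modules is better spent on 2×steel fittings — total rises to 12935 (44 m³).
Nothing else within 44 m³ beats 12935.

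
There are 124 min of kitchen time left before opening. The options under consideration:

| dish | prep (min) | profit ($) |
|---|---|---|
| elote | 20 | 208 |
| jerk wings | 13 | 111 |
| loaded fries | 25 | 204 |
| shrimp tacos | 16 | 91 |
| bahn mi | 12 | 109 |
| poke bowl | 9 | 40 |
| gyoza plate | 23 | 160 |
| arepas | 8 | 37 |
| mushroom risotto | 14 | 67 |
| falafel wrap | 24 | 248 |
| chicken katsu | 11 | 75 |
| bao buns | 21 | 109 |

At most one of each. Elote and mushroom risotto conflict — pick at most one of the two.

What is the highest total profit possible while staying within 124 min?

1046

Ranking by ratio (profit/min): elote 10.40, falafel wrap 10.33, bahn mi 9.08, jerk wings 8.54.
Taking the top-ratio dishes first gives elote + jerk wings + loaded fries + bahn mi + gyoza plate + falafel wrap for 1040 (117 min).
Dropping gyoza plate frees 23 min; slotting in shrimp tacos + chicken katsu (27 min) lifts the total to 1046 at 121 min.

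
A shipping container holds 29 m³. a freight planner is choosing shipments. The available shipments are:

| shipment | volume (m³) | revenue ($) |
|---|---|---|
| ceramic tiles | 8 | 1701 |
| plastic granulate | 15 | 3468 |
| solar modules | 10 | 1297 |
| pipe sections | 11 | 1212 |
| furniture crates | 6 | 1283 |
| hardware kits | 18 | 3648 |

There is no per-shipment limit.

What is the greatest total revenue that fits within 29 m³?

By revenue per m³: plastic granulate 231.20, furniture crates 213.83, ceramic tiles 212.62 lead.
Taking the top-ratio shipments first gives plastic granulate + 2×furniture crates for 6034 (27 m³).
The 6 m³ tied up in furniture crates is better spent on ceramic tiles — total rises to 6452 (29 m³).

6452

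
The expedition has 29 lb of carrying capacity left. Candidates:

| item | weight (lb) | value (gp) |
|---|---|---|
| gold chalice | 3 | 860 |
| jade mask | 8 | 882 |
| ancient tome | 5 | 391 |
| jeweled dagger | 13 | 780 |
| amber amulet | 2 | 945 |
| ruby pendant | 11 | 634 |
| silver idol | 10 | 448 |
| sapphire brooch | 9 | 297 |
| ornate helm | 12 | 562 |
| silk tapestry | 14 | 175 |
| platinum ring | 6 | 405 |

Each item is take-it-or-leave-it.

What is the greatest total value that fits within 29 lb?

The ratio heuristic lands on gold chalice + jade mask + ancient tome + amber amulet + platinum ring (3483) but leaves 5 lb idle.
The 6 lb tied up in platinum ring is better spent on ruby pendant — total rises to 3712 (29 lb).
Next best is gold chalice + jade mask + amber amulet + silver idol + platinum ring at 3540 (29 lb) — short by 172.

3712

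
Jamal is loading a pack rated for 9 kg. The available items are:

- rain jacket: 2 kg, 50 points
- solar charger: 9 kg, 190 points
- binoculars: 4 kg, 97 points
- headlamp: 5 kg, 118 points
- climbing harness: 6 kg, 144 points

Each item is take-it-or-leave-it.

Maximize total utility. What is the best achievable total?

215

Taking the top-ratio items first gives rain jacket + binoculars for 147 (6 kg).
Dropping rain jacket frees 2 kg; slotting in headlamp (5 kg) lifts the total to 215 at 9 kg.
Every other selection either busts 9 kg or fails to beat 215.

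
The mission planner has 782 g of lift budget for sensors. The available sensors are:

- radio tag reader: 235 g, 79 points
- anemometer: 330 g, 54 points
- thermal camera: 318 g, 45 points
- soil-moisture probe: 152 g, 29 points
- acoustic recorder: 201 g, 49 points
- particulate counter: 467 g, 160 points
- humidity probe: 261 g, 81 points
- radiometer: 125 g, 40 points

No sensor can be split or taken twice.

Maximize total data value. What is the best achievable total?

241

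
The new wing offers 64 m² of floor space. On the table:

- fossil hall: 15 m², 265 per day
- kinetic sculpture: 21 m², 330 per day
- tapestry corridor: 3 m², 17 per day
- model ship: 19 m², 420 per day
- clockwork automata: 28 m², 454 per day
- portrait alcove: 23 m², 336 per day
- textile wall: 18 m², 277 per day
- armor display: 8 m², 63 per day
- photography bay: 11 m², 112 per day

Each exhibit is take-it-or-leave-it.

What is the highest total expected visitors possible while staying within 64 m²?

Ranking by ratio (expected visitors/m²): model ship 22.11, fossil hall 17.67, clockwork automata 16.21.
Best packing: fossil hall + model ship + clockwork automata — 62 m², 1139 total.
Runner-up kinetic sculpture + model ship + portrait alcove tops out at 1086.

1139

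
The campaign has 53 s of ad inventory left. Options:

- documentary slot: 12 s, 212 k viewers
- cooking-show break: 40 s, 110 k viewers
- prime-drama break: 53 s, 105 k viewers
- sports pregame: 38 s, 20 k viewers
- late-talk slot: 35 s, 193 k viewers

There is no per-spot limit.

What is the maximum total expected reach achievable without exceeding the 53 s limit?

848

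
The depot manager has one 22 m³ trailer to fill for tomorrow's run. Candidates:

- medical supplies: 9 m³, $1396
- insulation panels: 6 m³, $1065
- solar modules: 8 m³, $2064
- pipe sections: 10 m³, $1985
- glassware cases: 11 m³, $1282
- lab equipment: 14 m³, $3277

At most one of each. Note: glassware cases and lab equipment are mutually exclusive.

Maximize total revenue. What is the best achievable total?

Best packing: solar modules + lab equipment — 22 m³, 5341 total.

5341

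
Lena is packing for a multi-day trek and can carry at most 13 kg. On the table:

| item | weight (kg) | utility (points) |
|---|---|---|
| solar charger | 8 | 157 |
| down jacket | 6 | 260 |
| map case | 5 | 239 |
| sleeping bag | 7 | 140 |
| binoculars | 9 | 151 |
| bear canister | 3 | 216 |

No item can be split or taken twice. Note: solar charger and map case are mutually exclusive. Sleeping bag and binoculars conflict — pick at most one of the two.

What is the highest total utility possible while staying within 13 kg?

The ratio heuristic lands on map case + bear canister (455) but leaves 5 kg idle.
Replace bear canister with down jacket: the trade gains 44 net, giving 499 at 11 kg.
No other feasible combination exceeds 499.

499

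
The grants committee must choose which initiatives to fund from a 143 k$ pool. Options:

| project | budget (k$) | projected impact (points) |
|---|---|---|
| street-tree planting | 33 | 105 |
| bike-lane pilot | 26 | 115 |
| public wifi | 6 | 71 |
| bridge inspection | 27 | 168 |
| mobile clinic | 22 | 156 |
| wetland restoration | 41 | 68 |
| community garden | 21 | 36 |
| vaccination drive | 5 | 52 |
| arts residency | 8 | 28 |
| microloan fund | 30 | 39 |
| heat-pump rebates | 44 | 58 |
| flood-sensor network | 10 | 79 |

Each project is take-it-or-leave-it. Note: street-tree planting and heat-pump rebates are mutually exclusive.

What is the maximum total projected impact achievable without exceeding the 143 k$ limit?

774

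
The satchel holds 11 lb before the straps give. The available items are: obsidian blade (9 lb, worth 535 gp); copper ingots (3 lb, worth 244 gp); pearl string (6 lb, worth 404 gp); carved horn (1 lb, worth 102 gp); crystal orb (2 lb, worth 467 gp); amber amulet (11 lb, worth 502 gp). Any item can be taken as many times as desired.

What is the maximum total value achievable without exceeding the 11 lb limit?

Taking carved horn + 5×crystal orb: 11 lb used, 2437 in value.
That's the maximum — no swap from here does better than 2437.

2437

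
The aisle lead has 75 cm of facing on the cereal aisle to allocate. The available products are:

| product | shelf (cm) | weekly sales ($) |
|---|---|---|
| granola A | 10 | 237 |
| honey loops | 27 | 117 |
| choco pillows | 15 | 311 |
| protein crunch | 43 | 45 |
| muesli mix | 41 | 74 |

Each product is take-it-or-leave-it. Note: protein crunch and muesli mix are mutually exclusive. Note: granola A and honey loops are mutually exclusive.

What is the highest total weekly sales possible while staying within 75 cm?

622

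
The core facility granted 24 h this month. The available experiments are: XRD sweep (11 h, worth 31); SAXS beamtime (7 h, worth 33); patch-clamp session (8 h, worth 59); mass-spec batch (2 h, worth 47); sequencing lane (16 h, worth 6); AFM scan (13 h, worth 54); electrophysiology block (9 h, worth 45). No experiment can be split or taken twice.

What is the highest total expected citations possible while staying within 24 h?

160

Filling by ratio: patch-clamp session + mass-spec batch + electrophysiology block for 151, with 5 h left unused.
Dropping electrophysiology block frees 9 h; slotting in AFM scan (13 h) lifts the total to 160 at 23 h.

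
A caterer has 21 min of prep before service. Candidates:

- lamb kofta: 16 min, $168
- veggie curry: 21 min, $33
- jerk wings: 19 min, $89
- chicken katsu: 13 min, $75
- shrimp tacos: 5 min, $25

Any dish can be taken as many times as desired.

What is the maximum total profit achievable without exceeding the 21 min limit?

By profit per min: lamb kofta 10.50, chicken katsu 5.77, shrimp tacos 5.00 lead.
Lamb kofta + shrimp tacos uses 21 of the 21 min and totals 193.
Every other selection either busts 21 min or fails to beat 193.

193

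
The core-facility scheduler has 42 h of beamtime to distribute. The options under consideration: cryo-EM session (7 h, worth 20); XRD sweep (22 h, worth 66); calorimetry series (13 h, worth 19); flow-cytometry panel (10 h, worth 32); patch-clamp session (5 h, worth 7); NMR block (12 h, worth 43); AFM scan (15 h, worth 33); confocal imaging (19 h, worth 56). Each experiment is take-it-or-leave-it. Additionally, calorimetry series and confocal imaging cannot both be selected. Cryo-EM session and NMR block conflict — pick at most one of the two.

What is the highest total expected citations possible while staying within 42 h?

Best packing: flow-cytometry panel + NMR block + confocal imaging — 41 h, 131 total.

131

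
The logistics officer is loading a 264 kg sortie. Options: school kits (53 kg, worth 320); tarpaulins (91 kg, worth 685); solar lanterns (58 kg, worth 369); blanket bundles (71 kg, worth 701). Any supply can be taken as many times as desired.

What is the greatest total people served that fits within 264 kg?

Density check — blanket bundles 9.87, tarpaulins 7.53, solar lanterns 6.36 are the best per kg.
Filling by ratio: 3×blanket bundles for 2103, with 51 kg left unused.
Replace blanket bundles with 2×solar lanterns: the trade gains 37 net, giving 2140 at 258 kg.
That's the maximum — no swap from here does better than 2140.

2140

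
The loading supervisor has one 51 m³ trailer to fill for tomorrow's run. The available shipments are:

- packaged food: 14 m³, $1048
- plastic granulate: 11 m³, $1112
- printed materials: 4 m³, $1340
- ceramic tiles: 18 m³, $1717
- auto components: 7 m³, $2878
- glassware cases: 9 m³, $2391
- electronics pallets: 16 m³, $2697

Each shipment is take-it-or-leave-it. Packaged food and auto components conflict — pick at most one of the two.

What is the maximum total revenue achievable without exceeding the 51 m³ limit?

10418

Best packing: plastic granulate + printed materials + auto components + glassware cases + electronics pallets — 47 m³, 10418 total.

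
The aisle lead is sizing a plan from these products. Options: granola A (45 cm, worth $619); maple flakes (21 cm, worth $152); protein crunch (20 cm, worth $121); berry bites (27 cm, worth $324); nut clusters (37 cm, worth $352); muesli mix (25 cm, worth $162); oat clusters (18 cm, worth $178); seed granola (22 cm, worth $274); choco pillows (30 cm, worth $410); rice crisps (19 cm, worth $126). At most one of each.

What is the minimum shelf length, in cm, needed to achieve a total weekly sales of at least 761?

63

Need the lightest bundle worth ≥ 761.
granola A + oat clusters reaches 797 using 63 cm.
Below 63 cm the best achievable stays under 761.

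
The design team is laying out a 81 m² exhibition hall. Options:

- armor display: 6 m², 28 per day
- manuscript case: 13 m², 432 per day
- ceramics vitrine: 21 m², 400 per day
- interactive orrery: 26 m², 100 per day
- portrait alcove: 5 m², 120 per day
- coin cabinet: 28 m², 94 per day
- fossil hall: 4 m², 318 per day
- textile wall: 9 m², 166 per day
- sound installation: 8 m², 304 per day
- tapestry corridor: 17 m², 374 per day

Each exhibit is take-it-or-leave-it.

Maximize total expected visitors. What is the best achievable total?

By expected visitors per m²: fossil hall 79.50, sound installation 38.00, manuscript case 33.23, portrait alcove 24.00 lead.
Taking manuscript case + ceramics vitrine + portrait alcove + fossil hall + textile wall + sound installation + tapestry corridor: 77 m² used, 2114 in expected visitors.
Next best is armor display + manuscript case + ceramics vitrine + fossil hall + textile wall + sound installation + tapestry corridor at 2022 (78 m²) — short by 92.

2114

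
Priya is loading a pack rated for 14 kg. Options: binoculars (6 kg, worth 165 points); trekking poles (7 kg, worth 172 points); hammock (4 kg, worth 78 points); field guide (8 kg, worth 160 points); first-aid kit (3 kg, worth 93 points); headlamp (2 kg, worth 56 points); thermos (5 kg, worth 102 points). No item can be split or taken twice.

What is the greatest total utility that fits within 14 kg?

Filling by ratio: binoculars + first-aid kit + headlamp for 314, with 3 kg left unused.
Replace headlamp with thermos: the trade gains 46 net, giving 360 at 14 kg.
Nothing else within 14 kg beats 360.

360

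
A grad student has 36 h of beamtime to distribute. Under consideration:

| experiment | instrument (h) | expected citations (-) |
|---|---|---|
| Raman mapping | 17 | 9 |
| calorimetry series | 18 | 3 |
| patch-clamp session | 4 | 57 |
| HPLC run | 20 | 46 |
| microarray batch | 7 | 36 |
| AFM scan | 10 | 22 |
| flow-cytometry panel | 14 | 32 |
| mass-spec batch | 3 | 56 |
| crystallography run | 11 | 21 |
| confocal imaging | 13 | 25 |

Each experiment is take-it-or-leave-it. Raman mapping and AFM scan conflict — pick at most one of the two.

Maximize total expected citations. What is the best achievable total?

195

The ratio ordering already packs tightly: patch-clamp session + HPLC run + microarray batch + mass-spec batch, 34 h, 195.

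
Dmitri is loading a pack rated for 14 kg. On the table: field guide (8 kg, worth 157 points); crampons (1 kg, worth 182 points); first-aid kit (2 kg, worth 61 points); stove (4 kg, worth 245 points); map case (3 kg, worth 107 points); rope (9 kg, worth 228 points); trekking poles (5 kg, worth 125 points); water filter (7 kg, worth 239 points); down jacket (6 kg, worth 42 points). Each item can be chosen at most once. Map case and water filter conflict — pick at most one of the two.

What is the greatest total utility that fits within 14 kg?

727

A density-first pass picks crampons + first-aid kit + stove + map case — 595 at 10 kg.
Dropping map case frees 3 kg; slotting in water filter (7 kg) lifts the total to 727 at 14 kg.
The closest alternative, crampons + stove + water filter, reaches only 666.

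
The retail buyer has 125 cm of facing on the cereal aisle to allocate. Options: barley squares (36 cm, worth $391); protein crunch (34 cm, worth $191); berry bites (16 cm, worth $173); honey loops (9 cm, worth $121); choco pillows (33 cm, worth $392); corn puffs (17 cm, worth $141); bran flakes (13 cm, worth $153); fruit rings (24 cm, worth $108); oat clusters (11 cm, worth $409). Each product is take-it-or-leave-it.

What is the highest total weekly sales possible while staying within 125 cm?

1639

By weekly sales per cm: oat clusters 37.18, honey loops 13.44, choco pillows 11.88, bran flakes 11.77 lead.
The ratio ordering already packs tightly: barley squares + berry bites + honey loops + choco pillows + bran flakes + oat clusters, 118 cm, 1639.
Every other selection either busts 125 cm or fails to beat 1639.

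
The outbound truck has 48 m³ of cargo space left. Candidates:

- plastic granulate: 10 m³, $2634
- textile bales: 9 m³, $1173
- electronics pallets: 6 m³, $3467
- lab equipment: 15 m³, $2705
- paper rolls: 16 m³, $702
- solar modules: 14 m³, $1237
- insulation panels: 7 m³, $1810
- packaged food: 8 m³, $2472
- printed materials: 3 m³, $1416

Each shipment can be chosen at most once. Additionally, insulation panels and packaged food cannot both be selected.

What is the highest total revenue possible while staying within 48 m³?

Ranking by ratio (revenue/m³): electronics pallets 577.83, printed materials 472.00, packaged food 309.00, plastic granulate 263.40.
Best packing: plastic granulate + electronics pallets + lab equipment + packaged food + printed materials — 42 m³, 12694 total.
The closest alternative, plastic granulate + textile bales + electronics pallets + lab equipment + packaged food, reaches only 12451.

12694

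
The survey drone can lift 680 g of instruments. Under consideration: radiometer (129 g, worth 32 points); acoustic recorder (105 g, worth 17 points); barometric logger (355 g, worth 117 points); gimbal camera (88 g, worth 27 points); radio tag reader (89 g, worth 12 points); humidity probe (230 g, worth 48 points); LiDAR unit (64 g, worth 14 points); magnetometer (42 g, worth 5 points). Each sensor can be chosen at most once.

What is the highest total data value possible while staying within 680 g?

Radiometer + barometric logger + gimbal camera + LiDAR unit + magnetometer uses 678 of the 680 g and totals 195.
An exhaustive check of the 256 subsets confirms 195.

195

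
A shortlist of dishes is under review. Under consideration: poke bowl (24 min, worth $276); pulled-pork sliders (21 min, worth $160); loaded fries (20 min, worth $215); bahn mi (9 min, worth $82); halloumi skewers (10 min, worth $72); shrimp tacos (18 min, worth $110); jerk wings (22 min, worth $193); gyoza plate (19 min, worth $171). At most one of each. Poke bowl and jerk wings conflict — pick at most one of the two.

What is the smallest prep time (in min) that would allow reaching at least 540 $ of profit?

Minimise min subject to total profit ≥ 540.
poke bowl + loaded fries + bahn mi: 573 profit at 53 min.
Any bundle with less than 53 min falls short of 540.

53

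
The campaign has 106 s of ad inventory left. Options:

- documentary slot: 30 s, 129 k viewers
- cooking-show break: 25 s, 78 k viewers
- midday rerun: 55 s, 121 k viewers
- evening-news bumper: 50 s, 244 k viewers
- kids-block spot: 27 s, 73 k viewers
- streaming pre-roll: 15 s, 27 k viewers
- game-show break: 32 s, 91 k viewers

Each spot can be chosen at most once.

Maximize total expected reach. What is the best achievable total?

451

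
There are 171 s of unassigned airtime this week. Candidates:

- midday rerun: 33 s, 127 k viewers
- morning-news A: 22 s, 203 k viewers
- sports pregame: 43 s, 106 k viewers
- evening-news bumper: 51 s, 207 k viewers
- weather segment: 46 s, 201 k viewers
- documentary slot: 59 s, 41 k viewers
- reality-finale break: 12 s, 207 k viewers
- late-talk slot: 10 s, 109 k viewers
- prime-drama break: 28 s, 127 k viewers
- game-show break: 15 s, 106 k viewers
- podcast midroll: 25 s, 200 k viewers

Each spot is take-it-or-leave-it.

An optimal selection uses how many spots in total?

Optimal total is 1159.
For example midday rerun + morning-news A + evening-news bumper + reality-finale break + late-talk slot + game-show break + podcast midroll achieves it, using 168 s.
Any selection reaching 1159 contains exactly 7 spots.

7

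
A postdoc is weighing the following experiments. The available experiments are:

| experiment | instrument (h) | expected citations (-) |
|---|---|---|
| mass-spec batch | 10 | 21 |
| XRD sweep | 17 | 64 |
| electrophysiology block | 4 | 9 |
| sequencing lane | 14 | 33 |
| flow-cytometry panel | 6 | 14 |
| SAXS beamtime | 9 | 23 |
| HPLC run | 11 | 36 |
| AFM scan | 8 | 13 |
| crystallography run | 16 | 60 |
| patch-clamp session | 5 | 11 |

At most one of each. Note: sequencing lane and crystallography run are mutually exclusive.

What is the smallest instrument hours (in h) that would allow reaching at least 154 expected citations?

Need the lightest bundle worth ≥ 154.
XRD sweep + HPLC run + crystallography run: 160 expected citations at 44 h.
No combination under 44 h hits 154.

44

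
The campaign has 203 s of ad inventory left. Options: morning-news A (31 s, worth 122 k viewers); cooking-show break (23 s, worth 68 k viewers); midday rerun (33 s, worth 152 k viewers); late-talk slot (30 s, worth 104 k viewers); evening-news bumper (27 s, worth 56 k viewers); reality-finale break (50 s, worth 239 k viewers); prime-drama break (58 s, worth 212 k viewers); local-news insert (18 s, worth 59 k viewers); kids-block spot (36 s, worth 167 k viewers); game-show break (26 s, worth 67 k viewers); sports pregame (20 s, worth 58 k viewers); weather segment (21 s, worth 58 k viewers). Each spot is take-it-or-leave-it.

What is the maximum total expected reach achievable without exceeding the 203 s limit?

Taking the top-ratio spots first gives morning-news A + midday rerun + late-talk slot + reality-finale break + local-news insert + kids-block spot for 843 (198 s).
Replace local-news insert with cooking-show break: the trade gains 9 net, giving 852 at 203 s.
An exhaustive check of the 4096 subsets confirms 852.

852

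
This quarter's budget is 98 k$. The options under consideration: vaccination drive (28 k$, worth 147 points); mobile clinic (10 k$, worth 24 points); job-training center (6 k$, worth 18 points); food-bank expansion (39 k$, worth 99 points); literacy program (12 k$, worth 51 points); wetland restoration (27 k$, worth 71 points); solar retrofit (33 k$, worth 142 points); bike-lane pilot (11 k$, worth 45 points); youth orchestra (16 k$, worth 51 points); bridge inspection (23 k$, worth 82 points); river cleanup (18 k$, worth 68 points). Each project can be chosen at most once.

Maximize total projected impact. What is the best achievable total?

426

Taking the top-ratio projects first gives vaccination drive + job-training center + literacy program + solar retrofit + bike-lane pilot for 403 (90 k$).
The 11 k$ tied up in bike-lane pilot is better spent on river cleanup — total rises to 426 (97 k$).
The spare 1 k$ is too small for any remaining project, and no exchange beats 426.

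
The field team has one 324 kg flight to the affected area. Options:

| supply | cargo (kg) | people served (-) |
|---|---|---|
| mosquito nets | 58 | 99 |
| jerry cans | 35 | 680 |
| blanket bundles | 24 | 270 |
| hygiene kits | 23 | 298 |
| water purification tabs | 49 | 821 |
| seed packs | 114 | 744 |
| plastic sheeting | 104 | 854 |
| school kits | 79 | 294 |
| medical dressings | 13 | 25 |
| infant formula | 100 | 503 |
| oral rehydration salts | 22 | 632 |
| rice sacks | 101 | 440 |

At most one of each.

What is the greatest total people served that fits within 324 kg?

The ratio heuristic lands on jerry cans + blanket bundles + hygiene kits + water purification tabs + plastic sheeting + medical dressings + oral rehydration salts (3580) but leaves 54 kg idle.
The 60 kg tied up in blanket bundles and hygiene kits and medical dressings is better spent on seed packs — total rises to 3731 (324 kg).
Every other selection either busts 324 kg or fails to beat 3731.

3731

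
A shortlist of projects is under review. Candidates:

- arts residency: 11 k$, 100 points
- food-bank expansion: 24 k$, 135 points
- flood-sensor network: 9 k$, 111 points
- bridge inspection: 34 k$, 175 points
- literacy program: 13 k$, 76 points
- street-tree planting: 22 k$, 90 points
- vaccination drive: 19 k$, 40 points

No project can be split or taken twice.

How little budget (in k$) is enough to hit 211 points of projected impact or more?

20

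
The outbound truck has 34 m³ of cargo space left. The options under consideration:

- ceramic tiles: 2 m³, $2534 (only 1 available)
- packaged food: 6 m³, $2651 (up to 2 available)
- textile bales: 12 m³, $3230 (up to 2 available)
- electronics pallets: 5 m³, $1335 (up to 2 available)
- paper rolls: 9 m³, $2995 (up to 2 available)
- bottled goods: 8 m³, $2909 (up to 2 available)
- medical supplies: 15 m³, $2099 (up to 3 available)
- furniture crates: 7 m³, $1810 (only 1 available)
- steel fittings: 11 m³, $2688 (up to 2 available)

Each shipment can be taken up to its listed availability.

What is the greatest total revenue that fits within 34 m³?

14084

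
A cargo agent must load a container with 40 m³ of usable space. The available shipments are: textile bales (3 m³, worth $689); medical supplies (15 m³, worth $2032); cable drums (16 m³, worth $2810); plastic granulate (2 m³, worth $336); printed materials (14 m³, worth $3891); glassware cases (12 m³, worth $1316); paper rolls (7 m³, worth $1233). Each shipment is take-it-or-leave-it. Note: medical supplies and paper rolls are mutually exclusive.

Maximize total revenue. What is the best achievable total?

8623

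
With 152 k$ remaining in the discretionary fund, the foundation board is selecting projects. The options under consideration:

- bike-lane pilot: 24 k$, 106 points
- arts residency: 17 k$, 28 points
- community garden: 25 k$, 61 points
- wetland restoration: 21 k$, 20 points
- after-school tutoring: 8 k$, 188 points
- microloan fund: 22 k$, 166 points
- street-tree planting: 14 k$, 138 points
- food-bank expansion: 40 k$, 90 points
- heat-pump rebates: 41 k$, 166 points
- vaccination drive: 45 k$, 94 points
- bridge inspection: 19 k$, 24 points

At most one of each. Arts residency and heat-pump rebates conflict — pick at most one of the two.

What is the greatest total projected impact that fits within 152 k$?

854

Density check — after-school tutoring 23.50, street-tree planting 9.86, microloan fund 7.55 are the best per k$.
Bike-lane pilot + after-school tutoring + microloan fund + street-tree planting + food-bank expansion + heat-pump rebates uses 149 of the 152 k$ and totals 854.
Runner-up bike-lane pilot + community garden + after-school tutoring + microloan fund + street-tree planting + heat-pump rebates tops out at 825.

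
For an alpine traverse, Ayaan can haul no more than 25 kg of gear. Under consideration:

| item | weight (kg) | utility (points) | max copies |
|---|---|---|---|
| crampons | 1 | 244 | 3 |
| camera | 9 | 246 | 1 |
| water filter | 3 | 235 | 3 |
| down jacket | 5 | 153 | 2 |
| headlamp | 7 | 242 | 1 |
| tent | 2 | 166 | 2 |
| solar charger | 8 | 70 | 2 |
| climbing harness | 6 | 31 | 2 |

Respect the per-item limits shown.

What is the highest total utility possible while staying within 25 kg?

2015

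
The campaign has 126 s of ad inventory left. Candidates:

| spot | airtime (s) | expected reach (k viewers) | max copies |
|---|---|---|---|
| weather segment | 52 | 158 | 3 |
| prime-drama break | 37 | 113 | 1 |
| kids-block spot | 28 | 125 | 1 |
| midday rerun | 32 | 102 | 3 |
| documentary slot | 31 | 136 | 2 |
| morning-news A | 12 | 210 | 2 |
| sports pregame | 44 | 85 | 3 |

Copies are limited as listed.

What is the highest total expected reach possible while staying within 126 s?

817

By expected reach per s: morning-news A 17.50, kids-block spot 4.46, documentary slot 4.39 lead.
Best packing: kids-block spot + 2×documentary slot + 2×morning-news A — 114 s, 817 total.
No other feasible combination exceeds 817.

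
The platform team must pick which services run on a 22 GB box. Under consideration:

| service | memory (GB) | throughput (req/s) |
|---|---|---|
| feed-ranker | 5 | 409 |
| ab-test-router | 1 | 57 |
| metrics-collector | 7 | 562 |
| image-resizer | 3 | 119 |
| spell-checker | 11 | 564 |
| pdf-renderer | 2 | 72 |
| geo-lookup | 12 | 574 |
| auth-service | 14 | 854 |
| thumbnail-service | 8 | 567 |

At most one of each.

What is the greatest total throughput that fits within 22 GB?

Ranking by ratio (throughput/GB): feed-ranker 81.80, metrics-collector 80.29, thumbnail-service 70.88.
Greedy by ratio would take feed-ranker + ab-test-router + metrics-collector + thumbnail-service: 21 GB used, total 1595.
Replace ab-test-router with pdf-renderer: the trade gains 15 net, giving 1610 at 22 GB.

1610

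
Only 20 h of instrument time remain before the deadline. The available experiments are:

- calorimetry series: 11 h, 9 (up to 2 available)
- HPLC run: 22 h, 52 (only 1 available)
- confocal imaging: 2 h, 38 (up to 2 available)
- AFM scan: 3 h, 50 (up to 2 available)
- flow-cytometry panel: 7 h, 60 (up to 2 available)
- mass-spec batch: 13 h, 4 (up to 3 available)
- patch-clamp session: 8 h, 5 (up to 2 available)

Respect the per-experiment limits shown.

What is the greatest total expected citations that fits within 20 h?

236

Ranking by ratio (expected citations/h): confocal imaging 19.00, AFM scan 16.67, flow-cytometry panel 8.57.
The ratio ordering already packs tightly: 2×confocal imaging + 2×AFM scan + flow-cytometry panel, 17 h, 236.
Every other selection either busts 20 h or exceeds an availability limit or fails to beat 236.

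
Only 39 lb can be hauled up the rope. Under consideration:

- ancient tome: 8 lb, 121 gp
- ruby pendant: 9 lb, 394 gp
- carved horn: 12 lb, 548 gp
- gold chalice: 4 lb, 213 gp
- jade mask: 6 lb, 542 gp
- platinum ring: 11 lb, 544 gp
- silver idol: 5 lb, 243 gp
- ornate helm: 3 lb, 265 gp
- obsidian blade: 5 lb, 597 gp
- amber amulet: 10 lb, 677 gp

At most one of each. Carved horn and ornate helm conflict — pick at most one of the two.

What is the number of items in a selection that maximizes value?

The maximum value within 39 lb is 2838.
One optimal bundle: gold chalice + jade mask + platinum ring + ornate helm + obsidian blade + amber amulet (39 lb).
Any selection reaching 2838 contains exactly 6 items.

6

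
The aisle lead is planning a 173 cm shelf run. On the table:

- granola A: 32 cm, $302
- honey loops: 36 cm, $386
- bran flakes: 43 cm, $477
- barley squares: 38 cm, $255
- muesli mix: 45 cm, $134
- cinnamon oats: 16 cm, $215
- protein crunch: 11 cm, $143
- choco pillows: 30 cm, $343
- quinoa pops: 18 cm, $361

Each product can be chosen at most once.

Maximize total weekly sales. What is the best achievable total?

Greedy by ratio would take honey loops + bran flakes + cinnamon oats + protein crunch + choco pillows + quinoa pops: 154 cm used, total 1925.
The 16 cm tied up in cinnamon oats is better spent on granola A — total rises to 2012 (170 cm).
Runner-up honey loops + bran flakes + cinnamon oats + protein crunch + choco pillows + quinoa pops tops out at 1925.

2012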